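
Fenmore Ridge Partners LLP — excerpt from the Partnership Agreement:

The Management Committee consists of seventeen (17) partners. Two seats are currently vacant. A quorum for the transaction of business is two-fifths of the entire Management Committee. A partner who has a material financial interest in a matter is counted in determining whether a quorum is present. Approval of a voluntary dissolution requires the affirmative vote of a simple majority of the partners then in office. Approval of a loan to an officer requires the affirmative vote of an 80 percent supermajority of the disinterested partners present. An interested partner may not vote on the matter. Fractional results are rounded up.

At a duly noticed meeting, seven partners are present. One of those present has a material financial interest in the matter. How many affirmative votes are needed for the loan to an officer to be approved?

The loan to an officer requires four-fifths of the disinterested partners present (7 − 1 = 6).
4/5 of 6 = 4.80, rounded up to 5.

5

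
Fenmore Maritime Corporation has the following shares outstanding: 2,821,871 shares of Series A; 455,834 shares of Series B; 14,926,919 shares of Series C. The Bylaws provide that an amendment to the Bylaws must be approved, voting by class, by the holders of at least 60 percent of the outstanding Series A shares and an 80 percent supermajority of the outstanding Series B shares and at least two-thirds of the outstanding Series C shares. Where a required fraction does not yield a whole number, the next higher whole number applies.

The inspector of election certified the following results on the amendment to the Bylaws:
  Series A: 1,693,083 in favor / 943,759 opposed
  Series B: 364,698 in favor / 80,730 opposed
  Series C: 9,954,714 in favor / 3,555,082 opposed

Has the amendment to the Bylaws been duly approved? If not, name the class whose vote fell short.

Not approved — the Series A shares did not give the required vote.

Series A: 3/5 of 2821871 = 1693122.60, rounded up to 1693123; 1,693,123 required, 1,693,083 in favor — not approved.
Series B: 4/5 of 455834 = 364667.20, rounded up to 364668; 364,668 required, 364,698 in favor — approved.
Series C: 2/3 of 14926919 = 9951279.33, rounded up to 9951280; 9,951,280 required, 9,954,714 in favor — approved.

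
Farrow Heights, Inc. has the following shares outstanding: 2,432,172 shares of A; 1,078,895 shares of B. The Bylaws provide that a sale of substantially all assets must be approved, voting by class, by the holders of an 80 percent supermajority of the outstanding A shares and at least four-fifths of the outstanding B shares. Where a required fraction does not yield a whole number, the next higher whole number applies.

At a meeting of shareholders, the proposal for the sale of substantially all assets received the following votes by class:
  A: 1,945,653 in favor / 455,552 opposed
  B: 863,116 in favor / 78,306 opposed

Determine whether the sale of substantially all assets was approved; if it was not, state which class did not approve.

A: 4/5 of 2432172 = 1945737.60, rounded up to 1945738; 1,945,738 required, 1,945,653 in favor — not approved.
B: 4/5 of 1078895 = 863116; 863,116 required, 863,116 in favor — approved.

Not approved — the A shares did not give the required vote.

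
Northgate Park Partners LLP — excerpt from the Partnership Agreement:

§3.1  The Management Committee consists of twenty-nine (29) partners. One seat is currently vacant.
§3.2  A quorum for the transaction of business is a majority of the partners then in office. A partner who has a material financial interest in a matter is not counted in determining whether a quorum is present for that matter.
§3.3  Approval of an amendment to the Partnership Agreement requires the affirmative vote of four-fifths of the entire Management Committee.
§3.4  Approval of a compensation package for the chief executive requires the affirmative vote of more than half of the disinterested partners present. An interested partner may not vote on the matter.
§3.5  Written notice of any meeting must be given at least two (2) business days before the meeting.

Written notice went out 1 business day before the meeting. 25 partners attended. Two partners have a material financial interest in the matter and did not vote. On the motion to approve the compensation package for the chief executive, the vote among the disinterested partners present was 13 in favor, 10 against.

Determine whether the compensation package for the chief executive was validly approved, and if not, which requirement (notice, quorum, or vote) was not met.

Notice: 1 business day given; 2 required (1 < 2). Not satisfied.
Quorum: 25 present, but the 2 interested partners do not count, leaving 23. Quorum is 15. Satisfied.
Vote: the compensation package for the chief executive requires a majority of the disinterested partners present (25 − 2 = 23). A majority of 23 is 12, so 12 affirmative votes are needed; 13 voted in favor. Satisfied.

Invalid — notice requirement not satisfied.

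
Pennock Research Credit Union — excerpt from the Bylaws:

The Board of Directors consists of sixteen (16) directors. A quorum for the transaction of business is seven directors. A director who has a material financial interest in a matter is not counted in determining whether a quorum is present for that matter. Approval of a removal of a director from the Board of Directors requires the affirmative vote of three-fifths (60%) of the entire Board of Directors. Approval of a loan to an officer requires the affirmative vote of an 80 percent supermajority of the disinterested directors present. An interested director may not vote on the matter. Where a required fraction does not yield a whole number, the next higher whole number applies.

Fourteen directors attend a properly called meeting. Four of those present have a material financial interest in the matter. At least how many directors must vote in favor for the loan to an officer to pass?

The loan to an officer requires four-fifths of the disinterested directors present (14 − 4 = 10).
4/5 of 10 = 8.

8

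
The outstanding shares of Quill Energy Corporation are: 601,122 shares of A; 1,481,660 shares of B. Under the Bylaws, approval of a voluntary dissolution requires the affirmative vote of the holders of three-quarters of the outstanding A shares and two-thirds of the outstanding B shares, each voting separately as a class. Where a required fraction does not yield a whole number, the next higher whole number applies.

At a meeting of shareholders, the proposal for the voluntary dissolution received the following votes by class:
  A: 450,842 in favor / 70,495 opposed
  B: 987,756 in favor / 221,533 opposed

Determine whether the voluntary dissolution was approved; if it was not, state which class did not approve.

Not approved — the B shares did not give the required vote.

A: 3/4 of 601122 = 450841.50, rounded up to 450842; 450,842 required, 450,842 in favor — approved.
B: 2/3 of 1481660 = 987773.33, rounded up to 987774; 987,774 required, 987,756 in favor — not approved.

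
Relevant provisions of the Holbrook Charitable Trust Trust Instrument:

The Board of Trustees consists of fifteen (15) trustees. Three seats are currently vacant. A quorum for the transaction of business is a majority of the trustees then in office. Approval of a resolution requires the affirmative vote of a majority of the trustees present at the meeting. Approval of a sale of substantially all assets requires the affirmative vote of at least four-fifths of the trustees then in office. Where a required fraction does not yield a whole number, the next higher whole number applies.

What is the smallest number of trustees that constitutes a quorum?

7

A majority of 12 is 7.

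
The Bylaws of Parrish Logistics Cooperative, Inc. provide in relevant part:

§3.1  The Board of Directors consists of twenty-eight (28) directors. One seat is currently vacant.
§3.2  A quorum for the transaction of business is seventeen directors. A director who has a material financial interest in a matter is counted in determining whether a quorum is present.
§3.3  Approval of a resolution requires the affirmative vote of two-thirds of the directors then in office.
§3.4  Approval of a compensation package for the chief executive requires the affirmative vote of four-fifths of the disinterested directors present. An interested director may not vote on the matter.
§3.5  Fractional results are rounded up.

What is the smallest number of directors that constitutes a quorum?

The quorum is fixed at 17.

17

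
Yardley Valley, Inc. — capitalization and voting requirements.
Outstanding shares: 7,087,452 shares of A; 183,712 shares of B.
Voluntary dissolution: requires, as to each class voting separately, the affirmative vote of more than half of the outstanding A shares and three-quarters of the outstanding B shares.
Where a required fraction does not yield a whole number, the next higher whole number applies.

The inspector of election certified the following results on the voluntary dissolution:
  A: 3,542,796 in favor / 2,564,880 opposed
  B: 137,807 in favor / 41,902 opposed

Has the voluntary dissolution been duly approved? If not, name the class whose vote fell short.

Not approved — the A shares did not give the required vote.

A: a majority of 7087452 is 3543727; 3,543,727 required, 3,542,796 in favor — not approved.
B: 3/4 of 183712 = 137784; 137,784 required, 137,807 in favor — approved.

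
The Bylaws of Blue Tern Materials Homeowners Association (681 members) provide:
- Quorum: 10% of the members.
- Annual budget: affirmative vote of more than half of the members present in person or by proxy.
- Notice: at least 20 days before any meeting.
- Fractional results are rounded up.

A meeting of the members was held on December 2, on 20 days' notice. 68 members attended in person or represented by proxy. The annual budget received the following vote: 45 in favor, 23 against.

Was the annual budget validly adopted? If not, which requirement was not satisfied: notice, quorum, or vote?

Invalid — quorum requirement not satisfied.

Notice: 20 days given; 20 required. Satisfied.
Quorum: 10% of 681 = 68.10, rounded up to 69; 68 present. Not satisfied.
Vote: requires a majority of those present (68); a majority of 68 is 35, so 35 needed; 45 in favor. Satisfied.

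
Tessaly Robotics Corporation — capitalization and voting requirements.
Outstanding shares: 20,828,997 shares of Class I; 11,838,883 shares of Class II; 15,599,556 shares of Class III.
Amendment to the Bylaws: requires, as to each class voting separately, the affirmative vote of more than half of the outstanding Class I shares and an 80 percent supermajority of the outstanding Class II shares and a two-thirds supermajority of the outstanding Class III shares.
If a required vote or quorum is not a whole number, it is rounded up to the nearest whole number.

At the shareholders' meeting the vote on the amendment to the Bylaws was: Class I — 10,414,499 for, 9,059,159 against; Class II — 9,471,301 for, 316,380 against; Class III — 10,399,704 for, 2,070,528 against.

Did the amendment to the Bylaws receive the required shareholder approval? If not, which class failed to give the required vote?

Class I: a majority of 20828997 is 10414499; 10,414,499 required, 10,414,499 in favor — approved.
Class II: 4/5 of 11838883 = 9471106.40, rounded up to 9471107; 9,471,107 required, 9,471,301 in favor — approved.
Class III: 2/3 of 15599556 = 10399704; 10,399,704 required, 10,399,704 in favor — approved.

Approved — every class gave the required vote.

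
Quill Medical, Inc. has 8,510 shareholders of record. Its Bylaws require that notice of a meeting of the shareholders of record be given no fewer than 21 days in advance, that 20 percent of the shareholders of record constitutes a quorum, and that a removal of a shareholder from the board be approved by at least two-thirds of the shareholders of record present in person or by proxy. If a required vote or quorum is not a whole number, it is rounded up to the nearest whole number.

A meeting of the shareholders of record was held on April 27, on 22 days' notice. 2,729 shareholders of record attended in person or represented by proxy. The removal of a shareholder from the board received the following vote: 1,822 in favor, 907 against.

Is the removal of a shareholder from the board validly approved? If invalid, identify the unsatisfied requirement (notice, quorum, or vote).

Notice: 22 days given; 21 required. Satisfied.
Quorum: 20% of 8,510 = 1,702; 2,729 present. Satisfied.
Vote: requires two-thirds of those present (2,729); 2/3 of 2729 = 1819.33, rounded up to 1820, so 1,820 needed; 1,822 in favor. Satisfied.

Valid — all requirements satisfied.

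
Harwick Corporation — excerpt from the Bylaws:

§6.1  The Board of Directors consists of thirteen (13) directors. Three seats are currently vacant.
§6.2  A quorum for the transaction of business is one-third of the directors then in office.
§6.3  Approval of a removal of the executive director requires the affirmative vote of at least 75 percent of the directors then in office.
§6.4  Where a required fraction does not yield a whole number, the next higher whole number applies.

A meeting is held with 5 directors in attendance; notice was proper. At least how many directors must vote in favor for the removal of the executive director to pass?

The removal of the executive director requires three-fourths of the directors then in office (10).
3/4 of 10 = 7.50, rounded up to 8.
(Only 5 can vote, so the removal of the executive director cannot pass at this meeting, but the required vote is still 8.)

8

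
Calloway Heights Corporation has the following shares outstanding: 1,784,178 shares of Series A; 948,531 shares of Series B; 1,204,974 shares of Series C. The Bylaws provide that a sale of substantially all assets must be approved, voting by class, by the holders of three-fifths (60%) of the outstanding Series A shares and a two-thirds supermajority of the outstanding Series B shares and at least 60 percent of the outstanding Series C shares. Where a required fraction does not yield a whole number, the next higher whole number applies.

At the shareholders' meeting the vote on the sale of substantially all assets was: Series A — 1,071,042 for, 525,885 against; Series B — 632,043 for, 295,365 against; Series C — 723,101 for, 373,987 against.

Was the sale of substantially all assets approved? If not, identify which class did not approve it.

Not approved — the Series B shares did not give the required vote.

Series A: 3/5 of 1784178 = 1070506.80, rounded up to 1070507; 1,070,507 required, 1,071,042 in favor — approved.
Series B: 2/3 of 948531 = 632354; 632,354 required, 632,043 in favor — not approved.
Series C: 3/5 of 1204974 = 722984.40, rounded up to 722985; 722,985 required, 723,101 in favor — approved.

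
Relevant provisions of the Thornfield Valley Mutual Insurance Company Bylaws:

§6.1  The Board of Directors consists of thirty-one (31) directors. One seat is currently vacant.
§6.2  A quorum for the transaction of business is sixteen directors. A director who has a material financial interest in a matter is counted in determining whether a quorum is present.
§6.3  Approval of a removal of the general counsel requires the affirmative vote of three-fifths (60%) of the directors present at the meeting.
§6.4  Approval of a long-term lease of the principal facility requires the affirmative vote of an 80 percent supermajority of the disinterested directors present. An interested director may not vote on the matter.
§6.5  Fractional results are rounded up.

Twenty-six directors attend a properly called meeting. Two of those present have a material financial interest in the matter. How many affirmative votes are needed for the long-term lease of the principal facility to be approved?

20

The long-term lease of the principal facility requires four-fifths of the disinterested directors present (26 − 2 = 24).
4/5 of 24 = 19.20, rounded up to 20.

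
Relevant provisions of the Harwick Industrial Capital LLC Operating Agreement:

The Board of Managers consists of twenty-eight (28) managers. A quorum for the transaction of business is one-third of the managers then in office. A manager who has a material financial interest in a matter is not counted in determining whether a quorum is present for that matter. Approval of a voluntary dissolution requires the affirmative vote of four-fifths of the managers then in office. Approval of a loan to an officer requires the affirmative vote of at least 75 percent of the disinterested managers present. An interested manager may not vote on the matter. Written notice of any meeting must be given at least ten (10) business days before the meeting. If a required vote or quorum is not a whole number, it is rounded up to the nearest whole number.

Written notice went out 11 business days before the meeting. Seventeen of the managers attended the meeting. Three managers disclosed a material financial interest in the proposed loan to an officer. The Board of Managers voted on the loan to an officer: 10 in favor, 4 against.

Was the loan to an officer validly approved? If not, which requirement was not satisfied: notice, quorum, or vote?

Notice: 11 business days given; 10 required (11 ≥ 10). Satisfied.
Quorum: 17 present, but the 3 interested managers do not count, leaving 14. Quorum is 10. Satisfied.
Vote: the loan to an officer requires three-fourths of the disinterested managers present (17 − 3 = 14). 3/4 of 14 = 10.50, rounded up to 11, so 11 affirmative votes are needed; 10 voted in favor. Not satisfied.

Invalid — vote requirement not satisfied.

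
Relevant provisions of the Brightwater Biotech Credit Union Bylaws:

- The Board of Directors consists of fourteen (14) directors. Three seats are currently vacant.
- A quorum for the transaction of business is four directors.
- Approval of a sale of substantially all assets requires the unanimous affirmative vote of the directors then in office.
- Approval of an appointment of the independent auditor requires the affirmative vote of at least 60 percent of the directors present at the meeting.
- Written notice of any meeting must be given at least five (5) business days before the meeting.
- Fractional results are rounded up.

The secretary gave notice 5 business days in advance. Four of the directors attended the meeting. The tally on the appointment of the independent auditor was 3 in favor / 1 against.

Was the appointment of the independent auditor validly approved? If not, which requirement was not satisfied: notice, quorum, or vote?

Notice: 5 business days given; 5 required (5 ≥ 5). Satisfied.
Quorum: 4 present; quorum is 4. Satisfied.
Vote: the appointment of the independent auditor requires three-fifths of the directors present (4). 3/5 of 4 = 2.40, rounded up to 3, so 3 affirmative votes are needed; 3 voted in favor. Satisfied.

Valid — all requirements satisfied.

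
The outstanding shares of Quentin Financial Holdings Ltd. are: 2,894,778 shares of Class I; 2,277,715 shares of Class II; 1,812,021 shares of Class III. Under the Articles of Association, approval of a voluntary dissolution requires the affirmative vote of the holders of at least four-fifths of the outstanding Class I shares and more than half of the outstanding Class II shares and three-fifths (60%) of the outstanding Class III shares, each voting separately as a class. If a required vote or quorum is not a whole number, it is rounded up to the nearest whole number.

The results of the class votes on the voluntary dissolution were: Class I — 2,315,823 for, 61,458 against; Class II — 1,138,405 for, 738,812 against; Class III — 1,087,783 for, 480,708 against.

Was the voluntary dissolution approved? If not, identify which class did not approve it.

Not approved — the Class II shares did not give the required vote.

Class I: 4/5 of 2894778 = 2315822.40, rounded up to 2315823; 2,315,823 required, 2,315,823 in favor — approved.
Class II: a majority of 2277715 is 1138858; 1,138,858 required, 1,138,405 in favor — not approved.
Class III: 3/5 of 1812021 = 1087212.60, rounded up to 1087213; 1,087,213 required, 1,087,783 in favor — approved.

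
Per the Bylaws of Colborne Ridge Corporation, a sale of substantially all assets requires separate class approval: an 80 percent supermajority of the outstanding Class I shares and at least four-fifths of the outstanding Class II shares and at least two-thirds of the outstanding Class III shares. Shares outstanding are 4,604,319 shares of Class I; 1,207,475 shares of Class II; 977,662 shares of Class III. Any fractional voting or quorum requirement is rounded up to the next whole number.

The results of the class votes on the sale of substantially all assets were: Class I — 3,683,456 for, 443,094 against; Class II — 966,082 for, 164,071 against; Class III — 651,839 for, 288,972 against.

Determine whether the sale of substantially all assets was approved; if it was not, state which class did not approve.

Approved — every class gave the required vote.

Class I: 4/5 of 4604319 = 3683455.20, rounded up to 3683456; 3,683,456 required, 3,683,456 in favor — approved.
Class II: 4/5 of 1207475 = 965980; 965,980 required, 966,082 in favor — approved.
Class III: 2/3 of 977662 = 651774.67, rounded up to 651775; 651,775 required, 651,839 in favor — approved.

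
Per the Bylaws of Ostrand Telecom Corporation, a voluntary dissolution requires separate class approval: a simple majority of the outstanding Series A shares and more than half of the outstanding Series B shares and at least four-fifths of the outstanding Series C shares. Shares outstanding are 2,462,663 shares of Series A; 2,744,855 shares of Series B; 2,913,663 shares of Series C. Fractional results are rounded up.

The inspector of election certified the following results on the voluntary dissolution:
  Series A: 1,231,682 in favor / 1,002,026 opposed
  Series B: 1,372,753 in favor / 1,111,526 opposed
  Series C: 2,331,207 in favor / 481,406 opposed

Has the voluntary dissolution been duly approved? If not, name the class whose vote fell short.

Approved — every class gave the required vote.

Series A: a majority of 2462663 is 1231332; 1,231,332 required, 1,231,682 in favor — approved.
Series B: a majority of 2744855 is 1372428; 1,372,428 required, 1,372,753 in favor — approved.
Series C: 4/5 of 2913663 = 2330930.40, rounded up to 2330931; 2,330,931 required, 2,331,207 in favor — approved.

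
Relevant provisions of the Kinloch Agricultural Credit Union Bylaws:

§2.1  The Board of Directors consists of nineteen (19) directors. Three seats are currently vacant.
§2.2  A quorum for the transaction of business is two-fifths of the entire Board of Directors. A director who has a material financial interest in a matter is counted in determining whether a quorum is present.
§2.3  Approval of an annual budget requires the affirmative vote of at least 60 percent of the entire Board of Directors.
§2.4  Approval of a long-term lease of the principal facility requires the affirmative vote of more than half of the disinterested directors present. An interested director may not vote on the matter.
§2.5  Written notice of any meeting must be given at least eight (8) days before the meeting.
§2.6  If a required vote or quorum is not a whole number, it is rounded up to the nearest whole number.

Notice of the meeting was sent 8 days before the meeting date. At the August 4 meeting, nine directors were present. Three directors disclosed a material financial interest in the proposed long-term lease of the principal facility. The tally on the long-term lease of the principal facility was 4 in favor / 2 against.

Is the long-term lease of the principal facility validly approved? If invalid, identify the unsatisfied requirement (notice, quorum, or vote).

Valid — all requirements satisfied.

Notice: 8 days given; 8 required (8 ≥ 8). Satisfied.
Quorum: 9 present (interested directors count toward quorum); quorum is 8. Satisfied.
Vote: the long-term lease of the principal facility requires a majority of the disinterested directors present (9 − 3 = 6). A majority of 6 is 4, so 4 affirmative votes are needed; 4 voted in favor. Satisfied.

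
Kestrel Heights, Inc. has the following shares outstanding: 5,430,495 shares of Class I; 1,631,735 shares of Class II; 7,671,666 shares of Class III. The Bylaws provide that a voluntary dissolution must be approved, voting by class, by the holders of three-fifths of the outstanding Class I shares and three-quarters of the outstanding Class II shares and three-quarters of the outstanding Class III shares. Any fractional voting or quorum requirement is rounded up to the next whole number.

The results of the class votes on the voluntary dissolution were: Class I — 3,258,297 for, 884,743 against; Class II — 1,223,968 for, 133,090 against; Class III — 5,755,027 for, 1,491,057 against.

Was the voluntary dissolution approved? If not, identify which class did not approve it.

Approved — every class gave the required vote.

Class I: 3/5 of 5430495 = 3258297; 3,258,297 required, 3,258,297 in favor — approved.
Class II: 3/4 of 1631735 = 1223801.25, rounded up to 1223802; 1,223,802 required, 1,223,968 in favor — approved.
Class III: 3/4 of 7671666 = 5753749.50, rounded up to 5753750; 5,753,750 required, 5,755,027 in favor — approved.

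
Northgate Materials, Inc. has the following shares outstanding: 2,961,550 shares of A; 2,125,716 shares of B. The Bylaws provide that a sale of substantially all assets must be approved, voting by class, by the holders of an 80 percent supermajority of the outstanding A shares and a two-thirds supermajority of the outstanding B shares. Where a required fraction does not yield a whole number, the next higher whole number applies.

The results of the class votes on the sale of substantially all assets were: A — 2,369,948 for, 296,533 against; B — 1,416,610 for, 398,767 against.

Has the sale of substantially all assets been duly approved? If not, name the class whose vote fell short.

Not approved — the B shares did not give the required vote.

A: 4/5 of 2961550 = 2369240; 2,369,240 required, 2,369,948 in favor — approved.
B: 2/3 of 2125716 = 1417144; 1,417,144 required, 1,416,610 in favor — not approved.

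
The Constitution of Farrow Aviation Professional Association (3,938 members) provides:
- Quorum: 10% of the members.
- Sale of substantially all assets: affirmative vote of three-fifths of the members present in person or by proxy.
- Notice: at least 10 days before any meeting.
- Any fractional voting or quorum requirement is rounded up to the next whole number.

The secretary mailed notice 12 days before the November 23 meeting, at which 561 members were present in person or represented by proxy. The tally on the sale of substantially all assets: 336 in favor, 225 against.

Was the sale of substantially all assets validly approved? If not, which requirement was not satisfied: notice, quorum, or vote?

Notice: 12 days given; 10 required. Satisfied.
Quorum: 10% of 3,938 = 393.80, rounded up to 394; 561 present. Satisfied.
Vote: requires three-fifths of those present (561); 3/5 of 561 = 336.60, rounded up to 337, so 337 needed; 336 in favor. Not satisfied.

Invalid — vote requirement not satisfied.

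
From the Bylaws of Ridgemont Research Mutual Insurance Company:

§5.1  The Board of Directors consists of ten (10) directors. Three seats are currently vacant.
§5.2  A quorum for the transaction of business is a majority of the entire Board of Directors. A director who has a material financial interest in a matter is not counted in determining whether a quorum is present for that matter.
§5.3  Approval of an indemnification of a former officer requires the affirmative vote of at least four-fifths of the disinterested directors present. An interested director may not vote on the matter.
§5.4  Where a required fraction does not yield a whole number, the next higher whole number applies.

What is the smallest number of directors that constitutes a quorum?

A majority of 10 is 6.

6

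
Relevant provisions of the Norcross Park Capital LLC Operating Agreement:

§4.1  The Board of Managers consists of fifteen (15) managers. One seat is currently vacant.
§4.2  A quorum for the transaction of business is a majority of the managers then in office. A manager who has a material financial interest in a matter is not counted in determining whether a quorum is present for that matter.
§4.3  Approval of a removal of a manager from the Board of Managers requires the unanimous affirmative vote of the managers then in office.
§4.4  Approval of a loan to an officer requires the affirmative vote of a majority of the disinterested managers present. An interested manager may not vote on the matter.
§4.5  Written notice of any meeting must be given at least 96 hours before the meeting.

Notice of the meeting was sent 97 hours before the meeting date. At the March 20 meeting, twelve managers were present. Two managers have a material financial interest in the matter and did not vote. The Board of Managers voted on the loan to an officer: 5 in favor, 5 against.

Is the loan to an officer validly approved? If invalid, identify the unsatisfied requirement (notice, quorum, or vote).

Notice: 97 hours given; 96 required (97 ≥ 96). Satisfied.
Quorum: 12 present, but the 2 interested managers do not count, leaving 10. Quorum is 8. Satisfied.
Vote: the loan to an officer requires a majority of the disinterested managers present (12 − 2 = 10). A majority of 10 is 6, so 6 affirmative votes are needed; 5 voted in favor. Not satisfied.

Invalid — vote requirement not satisfied.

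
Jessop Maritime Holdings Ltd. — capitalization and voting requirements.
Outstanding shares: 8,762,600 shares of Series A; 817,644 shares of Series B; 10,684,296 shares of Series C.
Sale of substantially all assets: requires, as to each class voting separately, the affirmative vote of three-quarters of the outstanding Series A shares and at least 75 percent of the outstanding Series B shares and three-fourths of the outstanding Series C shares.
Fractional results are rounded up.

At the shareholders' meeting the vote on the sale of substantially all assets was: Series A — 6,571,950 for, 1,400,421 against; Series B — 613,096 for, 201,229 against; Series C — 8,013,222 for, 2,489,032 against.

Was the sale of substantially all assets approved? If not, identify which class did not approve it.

Not approved — the Series B shares did not give the required vote.

Series A: 3/4 of 8762600 = 6571950; 6,571,950 required, 6,571,950 in favor — approved.
Series B: 3/4 of 817644 = 613233; 613,233 required, 613,096 in favor — not approved.
Series C: 3/4 of 10684296 = 8013222; 8,013,222 required, 8,013,222 in favor — approved.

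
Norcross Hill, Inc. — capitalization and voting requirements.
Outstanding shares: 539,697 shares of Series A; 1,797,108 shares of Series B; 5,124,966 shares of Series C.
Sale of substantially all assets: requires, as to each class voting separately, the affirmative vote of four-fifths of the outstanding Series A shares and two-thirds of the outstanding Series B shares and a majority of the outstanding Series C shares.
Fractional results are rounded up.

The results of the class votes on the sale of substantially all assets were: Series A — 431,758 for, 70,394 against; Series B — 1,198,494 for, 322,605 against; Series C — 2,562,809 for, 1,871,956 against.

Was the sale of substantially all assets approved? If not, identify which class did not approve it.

Series A: 4/5 of 539697 = 431757.60, rounded up to 431758; 431,758 required, 431,758 in favor — approved.
Series B: 2/3 of 1797108 = 1198072; 1,198,072 required, 1,198,494 in favor — approved.
Series C: a majority of 5124966 is 2562484; 2,562,484 required, 2,562,809 in favor — approved.

Approved — every class gave the required vote.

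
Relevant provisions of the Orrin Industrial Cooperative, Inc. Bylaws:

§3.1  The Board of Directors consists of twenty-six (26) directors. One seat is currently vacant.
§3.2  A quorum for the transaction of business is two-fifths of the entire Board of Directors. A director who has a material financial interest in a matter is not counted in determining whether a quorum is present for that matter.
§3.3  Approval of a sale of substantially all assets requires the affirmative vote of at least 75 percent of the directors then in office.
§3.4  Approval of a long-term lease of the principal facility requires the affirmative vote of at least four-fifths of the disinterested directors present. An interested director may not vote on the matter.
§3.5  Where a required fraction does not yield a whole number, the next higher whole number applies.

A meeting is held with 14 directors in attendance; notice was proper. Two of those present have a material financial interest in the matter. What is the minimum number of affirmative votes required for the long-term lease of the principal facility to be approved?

10

The long-term lease of the principal facility requires four-fifths of the disinterested directors present (14 − 2 = 12).
4/5 of 12 = 9.60, rounded up to 10.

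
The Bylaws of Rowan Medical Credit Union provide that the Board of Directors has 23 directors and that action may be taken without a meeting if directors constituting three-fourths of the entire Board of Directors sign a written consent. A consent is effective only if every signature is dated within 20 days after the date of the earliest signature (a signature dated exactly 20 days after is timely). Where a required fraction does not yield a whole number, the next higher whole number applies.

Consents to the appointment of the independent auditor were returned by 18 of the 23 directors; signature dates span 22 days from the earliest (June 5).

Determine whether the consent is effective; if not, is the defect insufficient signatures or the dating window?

Signatures required: three-fourths of 23 — 3/4 of 23 = 17.25, rounded up to 18, so 18 needed; 18 signed. Sufficient.
Dating window: the latest signature is 22 days after the earliest; the limit is 20 days. Outside the window.

Not effective — dating-window requirement not satisfied.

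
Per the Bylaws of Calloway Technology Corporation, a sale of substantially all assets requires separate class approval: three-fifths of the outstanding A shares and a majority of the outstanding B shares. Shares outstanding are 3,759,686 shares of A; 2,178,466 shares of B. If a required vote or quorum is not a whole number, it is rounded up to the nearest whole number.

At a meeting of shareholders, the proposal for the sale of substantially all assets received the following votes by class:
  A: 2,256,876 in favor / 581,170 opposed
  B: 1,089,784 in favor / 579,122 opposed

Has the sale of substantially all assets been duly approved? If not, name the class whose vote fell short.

A: 3/5 of 3759686 = 2255811.60, rounded up to 2255812; 2,255,812 required, 2,256,876 in favor — approved.
B: a majority of 2178466 is 1089234; 1,089,234 required, 1,089,784 in favor — approved.

Approved — every class gave the required vote.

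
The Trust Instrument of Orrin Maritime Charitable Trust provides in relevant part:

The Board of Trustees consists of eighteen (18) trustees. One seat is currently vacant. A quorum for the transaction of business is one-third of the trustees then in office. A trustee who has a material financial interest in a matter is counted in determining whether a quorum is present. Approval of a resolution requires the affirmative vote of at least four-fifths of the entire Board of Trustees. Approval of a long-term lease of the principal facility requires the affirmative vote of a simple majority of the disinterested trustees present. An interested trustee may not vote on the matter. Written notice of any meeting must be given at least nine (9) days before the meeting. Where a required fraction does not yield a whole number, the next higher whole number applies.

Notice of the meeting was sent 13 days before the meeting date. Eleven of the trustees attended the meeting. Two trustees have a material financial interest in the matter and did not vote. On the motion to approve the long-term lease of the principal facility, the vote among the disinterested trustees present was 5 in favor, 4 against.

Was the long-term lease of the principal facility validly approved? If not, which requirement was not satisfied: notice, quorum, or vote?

Notice: 13 days given; 9 required (13 ≥ 9). Satisfied.
Quorum: 11 present (interested trustees count toward quorum); quorum is 6. Satisfied.
Vote: the long-term lease of the principal facility requires a majority of the disinterested trustees present (11 − 2 = 9). A majority of 9 is 5, so 5 affirmative votes are needed; 5 voted in favor. Satisfied.

Valid — all requirements satisfied.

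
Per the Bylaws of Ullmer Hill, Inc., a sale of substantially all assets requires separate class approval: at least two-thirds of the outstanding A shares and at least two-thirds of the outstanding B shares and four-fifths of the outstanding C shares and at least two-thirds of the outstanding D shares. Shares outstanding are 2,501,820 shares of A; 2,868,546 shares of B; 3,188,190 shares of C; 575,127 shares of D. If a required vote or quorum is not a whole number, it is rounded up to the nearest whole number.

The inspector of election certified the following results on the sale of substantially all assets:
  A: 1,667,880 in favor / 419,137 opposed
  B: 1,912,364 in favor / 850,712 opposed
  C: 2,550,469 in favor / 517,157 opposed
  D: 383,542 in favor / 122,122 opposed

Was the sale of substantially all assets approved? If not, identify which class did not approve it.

A: 2/3 of 2501820 = 1667880; 1,667,880 required, 1,667,880 in favor — approved.
B: 2/3 of 2868546 = 1912364; 1,912,364 required, 1,912,364 in favor — approved.
C: 4/5 of 3188190 = 2550552; 2,550,552 required, 2,550,469 in favor — not approved.
D: 2/3 of 575127 = 383418; 383,418 required, 383,542 in favor — approved.

Not approved — the C shares did not give the required vote.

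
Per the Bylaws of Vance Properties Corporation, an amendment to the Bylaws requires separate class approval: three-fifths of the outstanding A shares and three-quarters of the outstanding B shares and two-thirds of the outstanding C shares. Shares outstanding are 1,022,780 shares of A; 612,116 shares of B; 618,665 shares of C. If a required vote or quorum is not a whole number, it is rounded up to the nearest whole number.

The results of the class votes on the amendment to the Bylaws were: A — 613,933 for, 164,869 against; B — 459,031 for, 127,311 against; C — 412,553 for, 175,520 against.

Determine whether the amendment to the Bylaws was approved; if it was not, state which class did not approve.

Not approved — the B shares did not give the required vote.

A: 3/5 of 1022780 = 613668; 613,668 required, 613,933 in favor — approved.
B: 3/4 of 612116 = 459087; 459,087 required, 459,031 in favor — not approved.
C: 2/3 of 618665 = 412443.33, rounded up to 412444; 412,444 required, 412,553 in favor — approved.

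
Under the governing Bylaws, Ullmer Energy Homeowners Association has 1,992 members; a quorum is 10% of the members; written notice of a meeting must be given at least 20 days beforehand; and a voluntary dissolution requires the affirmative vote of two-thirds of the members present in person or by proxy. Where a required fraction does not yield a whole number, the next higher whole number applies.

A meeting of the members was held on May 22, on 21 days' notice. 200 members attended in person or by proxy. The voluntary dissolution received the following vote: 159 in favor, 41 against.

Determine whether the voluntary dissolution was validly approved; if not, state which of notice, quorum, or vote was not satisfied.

Valid — all requirements satisfied.

Notice: 21 days given; 20 required. Satisfied.
Quorum: 10% of 1,992 = 199.20, rounded up to 200; 200 present. Satisfied.
Vote: requires two-thirds of those present (200); 2/3 of 200 = 133.33, rounded up to 134, so 134 needed; 159 in favor. Satisfied.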